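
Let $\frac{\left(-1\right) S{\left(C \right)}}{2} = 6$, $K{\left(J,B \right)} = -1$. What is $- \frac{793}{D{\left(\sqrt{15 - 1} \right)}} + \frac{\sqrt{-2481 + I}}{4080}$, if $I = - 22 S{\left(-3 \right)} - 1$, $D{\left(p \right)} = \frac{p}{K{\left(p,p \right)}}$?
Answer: $\frac{793 \sqrt{14}}{14} + \frac{i \sqrt{2218}}{4080} \approx 211.94 + 0.011543 i$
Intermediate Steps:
$S{\left(C \right)} = -12$ ($S{\left(C \right)} = \left(-2\right) 6 = -12$)
$D{\left(p \right)} = - p$ ($D{\left(p \right)} = \frac{p}{-1} = p \left(-1\right) = - p$)
$I = 263$ ($I = \left(-22\right) \left(-12\right) - 1 = 264 - 1 = 263$)
$- \frac{793}{D{\left(\sqrt{15 - 1} \right)}} + \frac{\sqrt{-2481 + I}}{4080} = - \frac{793}{\left(-1\right) \sqrt{15 - 1}} + \frac{\sqrt{-2481 + 263}}{4080} = - \frac{793}{\left(-1\right) \sqrt{14}} + \sqrt{-2218} \cdot \frac{1}{4080} = - 793 \left(- \frac{\sqrt{14}}{14}\right) + i \sqrt{2218} \cdot \frac{1}{4080} = \frac{793 \sqrt{14}}{14} + \frac{i \sqrt{2218}}{4080}$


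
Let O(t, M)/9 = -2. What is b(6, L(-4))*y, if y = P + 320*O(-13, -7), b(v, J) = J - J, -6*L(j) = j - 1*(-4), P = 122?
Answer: 0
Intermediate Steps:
O(t, M) = -18 (O(t, M) = 9*(-2) = -18)
L(j) = -⅔ - j/6 (L(j) = -(j - 1*(-4))/6 = -(j + 4)/6 = -(4 + j)/6 = -⅔ - j/6)
b(v, J) = 0
y = -5638 (y = 122 + 320*(-18) = 122 - 5760 = -5638)
b(6, L(-4))*y = 0*(-5638) = 0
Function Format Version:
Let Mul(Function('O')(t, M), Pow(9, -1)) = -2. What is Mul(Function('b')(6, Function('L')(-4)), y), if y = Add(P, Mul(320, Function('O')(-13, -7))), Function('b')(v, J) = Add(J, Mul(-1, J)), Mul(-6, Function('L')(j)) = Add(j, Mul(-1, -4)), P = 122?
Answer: 0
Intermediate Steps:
Function('O')(t, M) = -18 (Function('O')(t, M) = Mul(9, -2) = -18)
Function('L')(j) = Add(Rational(-2, 3), Mul(Rational(-1, 6), j)) (Function('L')(j) = Mul(Rational(-1, 6), Add(j, Mul(-1, -4))) = Mul(Rational(-1, 6), Add(j, 4)) = Mul(Rational(-1, 6), Add(4, j)) = Add(Rational(-2, 3), Mul(Rational(-1, 6), j)))
Function('b')(v, J) = 0
y = -5638 (y = Add(122, Mul(320, -18)) = Add(122, -5760) = -5638)
Mul(Function('b')(6, Function('L')(-4)), y) = Mul(0, -5638) = 0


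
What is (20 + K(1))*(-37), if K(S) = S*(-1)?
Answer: -703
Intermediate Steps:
K(S) = -S
(20 + K(1))*(-37) = (20 - 1*1)*(-37) = (20 - 1)*(-37) = 19*(-37) = -703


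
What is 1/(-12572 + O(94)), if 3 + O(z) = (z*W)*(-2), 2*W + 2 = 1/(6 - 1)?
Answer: -5/62029 ≈ -8.0607e-5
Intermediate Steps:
W = -9/10 (W = -1 + 1/(2*(6 - 1)) = -1 + (1/2)/5 = -1 + (1/2)*(1/5) = -1 + 1/10 = -9/10 ≈ -0.90000)
O(z) = -3 + 9*z/5 (O(z) = -3 + (z*(-9/10))*(-2) = -3 - 9*z/10*(-2) = -3 + 9*z/5)
1/(-12572 + O(94)) = 1/(-12572 + (-3 + (9/5)*94)) = 1/(-12572 + (-3 + 846/5)) = 1/(-12572 + 831/5) = 1/(-62029/5) = -5/62029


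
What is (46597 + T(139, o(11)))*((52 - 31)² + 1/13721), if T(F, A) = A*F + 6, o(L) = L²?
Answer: 383764111964/13721 ≈ 2.7969e+7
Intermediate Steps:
T(F, A) = 6 + A*F
(46597 + T(139, o(11)))*((52 - 31)² + 1/13721) = (46597 + (6 + 11²*139))*((52 - 31)² + 1/13721) = (46597 + (6 + 121*139))*(21² + 1/13721) = (46597 + (6 + 16819))*(441 + 1/13721) = (46597 + 16825)*(6050962/13721) = 63422*(6050962/13721) = 383764111964/13721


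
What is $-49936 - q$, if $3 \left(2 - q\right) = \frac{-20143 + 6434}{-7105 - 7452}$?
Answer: $- \frac{2180828689}{43671} \approx -49938.0$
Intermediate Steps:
$q = \frac{73633}{43671}$ ($q = 2 - \frac{\left(-20143 + 6434\right) \frac{1}{-7105 - 7452}}{3} = 2 - \frac{\left(-13709\right) \frac{1}{-14557}}{3} = 2 - \frac{\left(-13709\right) \left(- \frac{1}{14557}\right)}{3} = 2 - \frac{13709}{43671} = \frac{73633}{43671} \approx 1.6861$)
$-49936 - q = -49936 - \frac{73633}{43671} = - \frac{2180828689}{43671}$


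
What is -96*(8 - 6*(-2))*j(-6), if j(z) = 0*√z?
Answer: 0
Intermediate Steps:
j(z) = 0
-96*(8 - 6*(-2))*j(-6) = -96*(8 - 6*(-2))*0 = -96*(8 + 12)*0 = -1920*0 = -96*0 = 0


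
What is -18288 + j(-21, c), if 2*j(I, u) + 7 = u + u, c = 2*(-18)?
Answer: -36655/2 ≈ -18328.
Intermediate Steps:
c = -36
j(I, u) = -7/2 + u (j(I, u) = -7/2 + (u + u)/2 = -7/2 + (2*u)/2 = -7/2 + u)
-18288 + j(-21, c) = -18288 + (-7/2 - 36) = -18288 - 79/2 = -36655/2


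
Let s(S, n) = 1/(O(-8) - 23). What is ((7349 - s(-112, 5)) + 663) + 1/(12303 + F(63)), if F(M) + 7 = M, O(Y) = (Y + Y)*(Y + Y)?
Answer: 23071719638/2879647 ≈ 8012.0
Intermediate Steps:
O(Y) = 4*Y**2 (O(Y) = (2*Y)*(2*Y) = 4*Y**2)
F(M) = -7 + M
s(S, n) = 1/233 (s(S, n) = 1/(4*(-8)**2 - 23) = 1/(4*64 - 23) = 1/(256 - 23) = 1/233)
((7349 - s(-112, 5)) + 663) + 1/(12303 + F(63)) = ((7349 - 1*1/233) + 663) + 1/(12303 + (-7 + 63)) = ((7349 - 1/233) + 663) + 1/(12303 + 56) = (1712316/233 + 663) + 1/12359 = 1866795/233 + 1/12359 = 23071719638/2879647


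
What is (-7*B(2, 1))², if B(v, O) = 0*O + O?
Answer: 49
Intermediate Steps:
B(v, O) = O (B(v, O) = 0 + O = O)
(-7*B(2, 1))² = (-7*1)² = (-7)² = 49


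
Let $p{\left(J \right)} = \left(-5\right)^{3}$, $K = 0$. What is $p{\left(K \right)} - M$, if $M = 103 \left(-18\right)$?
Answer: $1729$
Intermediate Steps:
$M = -1854$
$p{\left(J \right)} = -125$
$p{\left(K \right)} - M = -125 - -1854 = -125 + 1854 = 1729$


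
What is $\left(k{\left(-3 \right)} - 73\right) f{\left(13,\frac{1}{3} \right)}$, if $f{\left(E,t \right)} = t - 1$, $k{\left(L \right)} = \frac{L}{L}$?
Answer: $48$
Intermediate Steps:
$k{\left(L \right)} = 1$
$f{\left(E,t \right)} = -1 + t$
$\left(k{\left(-3 \right)} - 73\right) f{\left(13,\frac{1}{3} \right)} = \left(1 - 73\right) \left(-1 + \frac{1}{3}\right) = - 72 \left(-1 + \frac{1}{3}\right) = \left(-72\right) \left(- \frac{2}{3}\right) = 48$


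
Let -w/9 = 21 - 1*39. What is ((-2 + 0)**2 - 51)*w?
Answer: -7614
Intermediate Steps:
w = 162 (w = -9*(21 - 1*39) = -9*(21 - 39) = -9*(-18) = 162)
((-2 + 0)**2 - 51)*w = ((-2 + 0)**2 - 51)*162 = ((-2)**2 - 51)*162 = (4 - 51)*162 = -47*162 = -7614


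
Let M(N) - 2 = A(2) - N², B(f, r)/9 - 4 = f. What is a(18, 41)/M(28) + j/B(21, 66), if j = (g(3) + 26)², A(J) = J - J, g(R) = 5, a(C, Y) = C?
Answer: 373726/87975 ≈ 4.2481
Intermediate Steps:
B(f, r) = 36 + 9*f
A(J) = 0
j = 961 (j = (5 + 26)² = 31² = 961)
M(N) = 2 - N² (M(N) = 2 + (0 - N²) = 2 - N²)
a(18, 41)/M(28) + j/B(21, 66) = 18/(2 - 1*28²) + 961/(36 + 9*21) = 18/(2 - 1*784) + 961/(36 + 189) = 18/(2 - 784) + 961/225 = 18/(-782) + 961*(1/225) = 18*(-1/782) + 961/225 = -9/391 + 961/225 = 373726/87975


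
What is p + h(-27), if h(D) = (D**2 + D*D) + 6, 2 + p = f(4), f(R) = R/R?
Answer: 1463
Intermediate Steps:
f(R) = 1
p = -1 (p = -2 + 1 = -1)
h(D) = 6 + 2*D**2 (h(D) = (D**2 + D**2) + 6 = 2*D**2 + 6 = 6 + 2*D**2)
p + h(-27) = -1 + (6 + 2*(-27)**2) = -1 + (6 + 2*729) = -1 + (6 + 1458) = -1 + 1464 = 1463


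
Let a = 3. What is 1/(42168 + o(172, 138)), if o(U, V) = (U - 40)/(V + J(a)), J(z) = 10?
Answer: 37/1560249 ≈ 2.3714e-5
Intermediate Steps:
o(U, V) = (-40 + U)/(10 + V) (o(U, V) = (U - 40)/(V + 10) = (-40 + U)/(10 + V))
1/(42168 + o(172, 138)) = 1/(42168 + (-40 + 172)/(10 + 138)) = 1/(42168 + 132/148) = 1/(42168 + (1/148)*132) = 1/(42168 + 33/37) = 1/(1560249/37) = 37/1560249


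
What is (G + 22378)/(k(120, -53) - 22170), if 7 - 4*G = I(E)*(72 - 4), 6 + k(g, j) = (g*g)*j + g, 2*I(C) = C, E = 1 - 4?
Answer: -89621/3141024 ≈ -0.028532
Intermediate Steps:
E = -3
I(C) = C/2
k(g, j) = -6 + g + j*g² (k(g, j) = -6 + ((g*g)*j + g) = -6 + (g²*j + g) = -6 + (j*g² + g) = -6 + (g + j*g²) = -6 + g + j*g²)
G = 109/4 (G = 7/4 - (½)*(-3)*(72 - 4)/4 = 7/4 - (-3)*68/8 = 7/4 - ¼*(-102) = 7/4 + 51/2 = 109/4 ≈ 27.250)
(G + 22378)/(k(120, -53) - 22170) = (109/4 + 22378)/((-6 + 120 - 53*120²) - 22170) = 89621/(4*((-6 + 120 - 53*14400) - 22170)) = 89621/(4*((-6 + 120 - 763200) - 22170)) = 89621/(4*(-763086 - 22170)) = (89621/4)/(-785256) = (89621/4)*(-1/785256) = -89621/3141024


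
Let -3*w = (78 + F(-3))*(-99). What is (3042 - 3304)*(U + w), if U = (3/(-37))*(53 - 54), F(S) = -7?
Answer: -22713828/37 ≈ -6.1389e+5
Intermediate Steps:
U = 3/37 (U = (3*(-1/37))*(-1) = -3/37*(-1) = 3/37 ≈ 0.081081)
w = 2343 (w = -(78 - 7)*(-99)/3 = -71*(-99)/3 = -⅓*(-7029) = 2343)
(3042 - 3304)*(U + w) = (3042 - 3304)*(3/37 + 2343) = -262*86694/37 = -22713828/37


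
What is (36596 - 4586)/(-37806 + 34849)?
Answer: -32010/2957 ≈ -10.825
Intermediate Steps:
(36596 - 4586)/(-37806 + 34849) = 32010/(-2957) = 32010*(-1/2957) = -32010/2957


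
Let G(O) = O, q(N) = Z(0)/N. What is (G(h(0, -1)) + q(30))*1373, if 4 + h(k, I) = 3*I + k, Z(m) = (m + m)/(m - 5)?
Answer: -9611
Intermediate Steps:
Z(m) = 2*m/(-5 + m) (Z(m) = (2*m)/(-5 + m) = 2*m/(-5 + m))
h(k, I) = -4 + k + 3*I (h(k, I) = -4 + (3*I + k) = -4 + (k + 3*I) = -4 + k + 3*I)
q(N) = 0 (q(N) = (2*0/(-5 + 0))/N = (2*0/(-5))/N = (2*0*(-⅕))/N = 0/N = 0)
(G(h(0, -1)) + q(30))*1373 = ((-4 + 0 + 3*(-1)) + 0)*1373 = ((-4 + 0 - 3) + 0)*1373 = (-7 + 0)*1373 = -7*1373 = -9611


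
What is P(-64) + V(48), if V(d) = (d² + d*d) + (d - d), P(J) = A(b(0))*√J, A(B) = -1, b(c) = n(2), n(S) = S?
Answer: 4608 - 8*I ≈ 4608.0 - 8.0*I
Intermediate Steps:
b(c) = 2
P(J) = -√J
V(d) = 2*d² (V(d) = (d² + d²) + 0 = 2*d² + 0 = 2*d²)
P(-64) + V(48) = -√(-64) + 2*48² = -8*I + 2*2304 = -8*I + 4608 = 4608 - 8*I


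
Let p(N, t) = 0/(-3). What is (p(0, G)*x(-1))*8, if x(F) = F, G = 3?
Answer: 0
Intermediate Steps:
p(N, t) = 0 (p(N, t) = 0*(-⅓) = 0)
(p(0, G)*x(-1))*8 = (0*(-1))*8 = 0*8 = 0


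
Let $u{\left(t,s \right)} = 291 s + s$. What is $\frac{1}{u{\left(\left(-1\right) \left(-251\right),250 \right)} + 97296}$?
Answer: $\frac{1}{170296} \approx 5.8721 \cdot 10^{-6}$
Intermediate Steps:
$u{\left(t,s \right)} = 292 s$
$\frac{1}{u{\left(\left(-1\right) \left(-251\right),250 \right)} + 97296} = \frac{1}{292 \cdot 250 + 97296} = \frac{1}{73000 + 97296} = \frac{1}{170296}$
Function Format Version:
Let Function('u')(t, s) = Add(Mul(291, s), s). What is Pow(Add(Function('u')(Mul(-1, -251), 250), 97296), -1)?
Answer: Rational(1, 170296) ≈ 5.8721e-6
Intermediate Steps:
Function('u')(t, s) = Mul(292, s)
Pow(Add(Function('u')(Mul(-1, -251), 250), 97296), -1) = Pow(Add(Mul(292, 250), 97296), -1) = Pow(Add(73000, 97296), -1) = Pow(170296, -1) = Rational(1, 170296)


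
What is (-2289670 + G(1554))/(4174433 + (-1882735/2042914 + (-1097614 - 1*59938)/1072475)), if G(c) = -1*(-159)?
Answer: -15246989403171850/27799606644054393 ≈ -0.54846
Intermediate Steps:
G(c) = 159
(-2289670 + G(1554))/(4174433 + (-1882735/2042914 + (-1097614 - 1*59938)/1072475)) = (-2289670 + 159)/(4174433 + (-1882735/2042914 + (-1097614 - 1*59938)/1072475)) = -2289511/(4174433 + (-1882735*1/2042914 + (-1097614 - 59938)*(1/1072475))) = -2289511/(4174433 + (-1882735/2042914 - 1157552*1/1072475)) = -2289511/(4174433 + (-1882735/2042914 - 1157552/1072475)) = -2289511/(4174433 - 4383965405653/2190974192150) = -2289511/9146070585893895297/2190974192150 = -2289511*2190974192150/9146070585893895297 = -15246989403171850/27799606644054393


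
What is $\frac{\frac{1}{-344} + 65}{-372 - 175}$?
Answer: $- \frac{22359}{188168} \approx -0.11882$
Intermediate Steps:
$\frac{\frac{1}{-344} + 65}{-372 - 175} = \frac{- \frac{1}{344} + 65}{-372 + \left(-186 + 11\right)} = \frac{22359}{344 \left(-372 - 175\right)} = \frac{22359}{344 \left(-547\right)} = \frac{22359}{344} \left(- \frac{1}{547}\right) = - \frac{22359}{188168}$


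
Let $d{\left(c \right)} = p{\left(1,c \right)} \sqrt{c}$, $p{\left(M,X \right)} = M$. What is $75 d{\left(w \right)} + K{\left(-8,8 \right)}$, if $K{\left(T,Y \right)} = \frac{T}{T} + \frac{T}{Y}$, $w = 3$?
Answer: $75 \sqrt{3} \approx 129.9$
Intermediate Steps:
$K{\left(T,Y \right)} = 1 + \frac{T}{Y}$
$d{\left(c \right)} = \sqrt{c}$ ($d{\left(c \right)} = 1 \sqrt{c} = \sqrt{c}$)
$75 d{\left(w \right)} + K{\left(-8,8 \right)} = 75 \sqrt{3} + \frac{-8 + 8}{8} = 75 \sqrt{3} + \frac{1}{8} \cdot 0 = 75 \sqrt{3} + 0 = 75 \sqrt{3}$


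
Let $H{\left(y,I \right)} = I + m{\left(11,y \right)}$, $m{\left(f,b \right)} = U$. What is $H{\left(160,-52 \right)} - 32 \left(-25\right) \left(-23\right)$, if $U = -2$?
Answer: $-18454$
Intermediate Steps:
$m{\left(f,b \right)} = -2$
$H{\left(y,I \right)} = -2 + I$ ($H{\left(y,I \right)} = I - 2 = -2 + I$)
$H{\left(160,-52 \right)} - 32 \left(-25\right) \left(-23\right) = \left(-2 - 52\right) - 32 \left(-25\right) \left(-23\right) = -54 - \left(-800\right) \left(-23\right) = -54 - 18400 = -18454$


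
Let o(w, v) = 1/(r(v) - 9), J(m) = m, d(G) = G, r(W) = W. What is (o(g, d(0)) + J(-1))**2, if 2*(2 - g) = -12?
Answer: 100/81 ≈ 1.2346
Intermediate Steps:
g = 8 (g = 2 - 1/2*(-12) = 2 + 6 = 8)
o(w, v) = 1/(-9 + v) (o(w, v) = 1/(v - 9) = 1/(-9 + v))
(o(g, d(0)) + J(-1))**2 = (1/(-9 + 0) - 1)**2 = (1/(-9) - 1)**2 = (-1/9 - 1)**2 = (-10/9)**2 = 100/81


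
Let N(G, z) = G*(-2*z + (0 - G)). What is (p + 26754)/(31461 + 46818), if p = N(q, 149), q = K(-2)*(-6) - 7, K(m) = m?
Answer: 8413/26093 ≈ 0.32242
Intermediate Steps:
q = 5 (q = -2*(-6) - 7 = 12 - 7 = 5)
N(G, z) = G*(-G - 2*z) (N(G, z) = G*(-2*z - G) = G*(-G - 2*z))
p = -1515 (p = -1*5*(5 + 2*149) = -1*5*(5 + 298) = -1*5*303 = -1515)
(p + 26754)/(31461 + 46818) = (-1515 + 26754)/(31461 + 46818) = 25239/78279 = 25239*(1/78279) = 8413/26093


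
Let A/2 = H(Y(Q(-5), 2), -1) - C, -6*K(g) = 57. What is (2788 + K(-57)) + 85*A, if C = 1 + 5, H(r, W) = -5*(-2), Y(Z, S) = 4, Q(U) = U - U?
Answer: 6917/2 ≈ 3458.5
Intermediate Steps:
Q(U) = 0
H(r, W) = 10
C = 6
K(g) = -19/2 (K(g) = -⅙*57 = -19/2)
A = 8 (A = 2*(10 - 1*6) = 2*(10 - 6) = 2*4 = 8)
(2788 + K(-57)) + 85*A = (2788 - 19/2) + 85*8 = 5557/2 + 680 = 6917/2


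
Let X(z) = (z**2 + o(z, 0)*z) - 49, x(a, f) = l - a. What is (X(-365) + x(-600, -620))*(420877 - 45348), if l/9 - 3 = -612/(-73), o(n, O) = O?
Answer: 3670092609183/73 ≈ 5.0275e+10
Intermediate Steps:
l = 7479/73 (l = 27 + 9*(-612/(-73)) = 27 + 9*(-612*(-1/73)) = 27 + 9*(612/73) = 27 + 5508/73 = 7479/73 ≈ 102.45)
x(a, f) = 7479/73 - a
X(z) = -49 + z**2 (X(z) = (z**2 + 0*z) - 49 = (z**2 + 0) - 49 = z**2 - 49 = -49 + z**2)
(X(-365) + x(-600, -620))*(420877 - 45348) = ((-49 + (-365)**2) + (7479/73 - 1*(-600)))*(420877 - 45348) = ((-49 + 133225) + (7479/73 + 600))*375529 = (133176 + 51279/73)*375529 = (9773127/73)*375529 = 3670092609183/73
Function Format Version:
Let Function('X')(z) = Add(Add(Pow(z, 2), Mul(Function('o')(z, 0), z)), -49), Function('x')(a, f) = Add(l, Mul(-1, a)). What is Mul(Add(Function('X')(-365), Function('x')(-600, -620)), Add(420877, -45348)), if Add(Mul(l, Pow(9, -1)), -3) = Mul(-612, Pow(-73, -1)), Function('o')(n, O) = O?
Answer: Rational(3670092609183, 73) ≈ 5.0275e+10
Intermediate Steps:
l = Rational(7479, 73) (l = Add(27, Mul(9, Mul(-612, Pow(-73, -1)))) = Add(27, Mul(9, Mul(-612, Rational(-1, 73)))) = Add(27, Mul(9, Rational(612, 73))) = Add(27, Rational(5508, 73)) = Rational(7479, 73) ≈ 102.45)
Function('x')(a, f) = Add(Rational(7479, 73), Mul(-1, a))
Function('X')(z) = Add(-49, Pow(z, 2)) (Function('X')(z) = Add(Add(Pow(z, 2), Mul(0, z)), -49) = Add(Add(Pow(z, 2), 0), -49) = Add(Pow(z, 2), -49) = Add(-49, Pow(z, 2)))
Mul(Add(Function('X')(-365), Function('x')(-600, -620)), Add(420877, -45348)) = Mul(Add(Add(-49, Pow(-365, 2)), Add(Rational(7479, 73), Mul(-1, -600))), Add(420877, -45348)) = Mul(Add(Add(-49, 133225), Add(Rational(7479, 73), 600)), 375529) = Mul(Add(133176, Rational(51279, 73)), 375529) = Mul(Rational(9773127, 73), 375529) = Rational(3670092609183, 73)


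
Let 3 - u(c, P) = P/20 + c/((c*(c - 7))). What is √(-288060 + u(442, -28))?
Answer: I*√54507321345/435 ≈ 536.71*I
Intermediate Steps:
u(c, P) = 3 - 1/(-7 + c) - P/20 (u(c, P) = 3 - (P/20 + c/((c*(c - 7)))) = 3 - (P*(1/20) + c/((c*(-7 + c)))) = 3 - (P/20 + c*(1/(c*(-7 + c)))) = 3 - (P/20 + 1/(-7 + c)) = 3 - (1/(-7 + c) + P/20) = 3 + (-1/(-7 + c) - P/20) = 3 - 1/(-7 + c) - P/20)
√(-288060 + u(442, -28)) = √(-288060 + (-440 + 7*(-28) + 60*442 - 1*(-28)*442)/(20*(-7 + 442))) = √(-288060 + (1/20)*(-440 - 196 + 26520 + 12376)/435) = √(-288060 + (1/20)*(1/435)*38260) = √(-288060 + 1913/435) = √(-125304187/435) = I*√54507321345/435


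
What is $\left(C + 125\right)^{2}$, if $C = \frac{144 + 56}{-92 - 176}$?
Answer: $\frac{69305625}{4489} \approx 15439.0$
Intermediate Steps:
$C = - \frac{50}{67}$ ($C = \frac{200}{-268} = 200 \left(- \frac{1}{268}\right) = - \frac{50}{67} \approx -0.74627$)
$\left(C + 125\right)^{2} = \left(- \frac{50}{67} + 125\right)^{2} = \left(\frac{8325}{67}\right)^{2} = \frac{69305625}{4489}$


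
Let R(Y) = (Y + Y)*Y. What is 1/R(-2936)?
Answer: 1/17240192 ≈ 5.8004e-8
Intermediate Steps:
R(Y) = 2*Y**2 (R(Y) = (2*Y)*Y = 2*Y**2)
1/R(-2936) = 1/(2*(-2936)**2) = 1/(2*8620096) = 1/17240192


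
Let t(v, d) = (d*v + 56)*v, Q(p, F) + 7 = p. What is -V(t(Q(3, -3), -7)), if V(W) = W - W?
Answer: 0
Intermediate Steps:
Q(p, F) = -7 + p
t(v, d) = v*(56 + d*v) (t(v, d) = (56 + d*v)*v = v*(56 + d*v))
V(W) = 0
-V(t(Q(3, -3), -7)) = -1*0 = 0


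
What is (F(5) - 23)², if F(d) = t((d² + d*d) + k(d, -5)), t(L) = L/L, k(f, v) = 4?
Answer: 484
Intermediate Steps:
t(L) = 1
F(d) = 1
(F(5) - 23)² = (1 - 23)² = (-22)² = 484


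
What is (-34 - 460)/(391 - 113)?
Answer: -247/139 ≈ -1.7770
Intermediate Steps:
(-34 - 460)/(391 - 113) = -494/278 = -494*1/278 = -247/139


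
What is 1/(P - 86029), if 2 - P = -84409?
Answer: -1/1618 ≈ -0.00061805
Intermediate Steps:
P = 84411 (P = 2 - 1*(-84409) = 2 + 84409 = 84411)
1/(P - 86029) = 1/(84411 - 86029) = 1/(-1618) = -1/1618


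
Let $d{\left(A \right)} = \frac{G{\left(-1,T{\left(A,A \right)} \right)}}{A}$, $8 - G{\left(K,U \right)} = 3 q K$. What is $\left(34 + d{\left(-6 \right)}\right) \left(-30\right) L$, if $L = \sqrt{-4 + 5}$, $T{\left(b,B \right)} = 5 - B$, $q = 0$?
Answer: $-980$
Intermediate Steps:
$G{\left(K,U \right)} = 8$ ($G{\left(K,U \right)} = 8 - 3 \cdot 0 K = 8 - 0 K = 8 - 0 = 8 + 0 = 8$)
$d{\left(A \right)} = \frac{8}{A}$
$L = 1$ ($L = \sqrt{1} = 1$)
$\left(34 + d{\left(-6 \right)}\right) \left(-30\right) L = \left(34 + \frac{8}{-6}\right) \left(-30\right) 1 = \left(34 + 8 \left(- \frac{1}{6}\right)\right) \left(-30\right) 1 = \left(34 - \frac{4}{3}\right) \left(-30\right) 1 = \frac{98}{3} \left(-30\right) 1 = \left(-980\right) 1 = -980$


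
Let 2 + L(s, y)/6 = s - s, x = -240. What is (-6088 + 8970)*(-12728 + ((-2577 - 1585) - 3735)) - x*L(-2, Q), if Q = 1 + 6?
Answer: -59444130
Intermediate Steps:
Q = 7
L(s, y) = -12 (L(s, y) = -12 + 6*(s - s) = -12 + 6*0 = -12 + 0 = -12)
(-6088 + 8970)*(-12728 + ((-2577 - 1585) - 3735)) - x*L(-2, Q) = (-6088 + 8970)*(-12728 + ((-2577 - 1585) - 3735)) - (-240)*(-12) = 2882*(-12728 + (-4162 - 3735)) - 1*2880 = 2882*(-12728 - 7897) - 2880 = 2882*(-20625) - 2880 = -59441250 - 2880 = -59444130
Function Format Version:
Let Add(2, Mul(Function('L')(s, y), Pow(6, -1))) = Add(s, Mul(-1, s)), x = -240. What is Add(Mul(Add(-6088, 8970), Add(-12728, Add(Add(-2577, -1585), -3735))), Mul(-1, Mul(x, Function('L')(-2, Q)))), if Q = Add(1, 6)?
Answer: -59444130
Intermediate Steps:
Q = 7
Function('L')(s, y) = -12 (Function('L')(s, y) = Add(-12, Mul(6, Add(s, Mul(-1, s)))) = Add(-12, Mul(6, 0)) = Add(-12, 0) = -12)
Add(Mul(Add(-6088, 8970), Add(-12728, Add(Add(-2577, -1585), -3735))), Mul(-1, Mul(x, Function('L')(-2, Q)))) = Add(Mul(Add(-6088, 8970), Add(-12728, Add(Add(-2577, -1585), -3735))), Mul(-1, Mul(-240, -12))) = Add(Mul(2882, Add(-12728, Add(-4162, -3735))), Mul(-1, 2880)) = Add(Mul(2882, Add(-12728, -7897)), -2880) = Add(Mul(2882, -20625), -2880) = Add(-59441250, -2880) = -59444130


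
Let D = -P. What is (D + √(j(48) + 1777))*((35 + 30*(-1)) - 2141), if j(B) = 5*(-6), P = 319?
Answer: 681384 - 2136*√1747 ≈ 5.9211e+5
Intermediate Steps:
j(B) = -30
D = -319 (D = -1*319 = -319)
(D + √(j(48) + 1777))*((35 + 30*(-1)) - 2141) = (-319 + √(-30 + 1777))*((35 + 30*(-1)) - 2141) = (-319 + √1747)*((35 - 30) - 2141) = (-319 + √1747)*(5 - 2141) = (-319 + √1747)*(-2136) = 681384 - 2136*√1747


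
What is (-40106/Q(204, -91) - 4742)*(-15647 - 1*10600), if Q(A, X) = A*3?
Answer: 12870697645/102 ≈ 1.2618e+8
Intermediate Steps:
Q(A, X) = 3*A
(-40106/Q(204, -91) - 4742)*(-15647 - 1*10600) = (-40106/(3*204) - 4742)*(-15647 - 1*10600) = (-40106/612 - 4742)*(-15647 - 10600) = (-40106*1/612 - 4742)*(-26247) = (-20053/306 - 4742)*(-26247) = -1471105/306*(-26247) = 12870697645/102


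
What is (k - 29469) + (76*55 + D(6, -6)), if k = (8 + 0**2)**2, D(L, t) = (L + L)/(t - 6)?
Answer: -25226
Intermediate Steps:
D(L, t) = 2*L/(-6 + t) (D(L, t) = (2*L)/(-6 + t) = 2*L/(-6 + t))
k = 64 (k = (8 + 0)**2 = 8**2 = 64)
(k - 29469) + (76*55 + D(6, -6)) = (64 - 29469) + (76*55 + 2*6/(-6 - 6)) = -29405 + (4180 + 2*6/(-12)) = -29405 + (4180 + 2*6*(-1/12)) = -29405 + (4180 - 1) = -29405 + 4179 = -25226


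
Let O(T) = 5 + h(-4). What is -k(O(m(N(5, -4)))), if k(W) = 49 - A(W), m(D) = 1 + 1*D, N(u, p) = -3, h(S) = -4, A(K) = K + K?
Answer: -47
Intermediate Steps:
A(K) = 2*K
m(D) = 1 + D
O(T) = 1 (O(T) = 5 - 4 = 1)
k(W) = 49 - 2*W
-k(O(m(N(5, -4)))) = -(49 - 2*1) = -(49 - 2) = -1*47 = -47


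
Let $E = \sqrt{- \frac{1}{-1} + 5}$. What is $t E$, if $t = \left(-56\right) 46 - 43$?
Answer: $- 2619 \sqrt{6} \approx -6415.2$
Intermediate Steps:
$t = -2619$ ($t = -2576 - 43 = -2619$)
$E = \sqrt{6}$ ($E = \sqrt{\left(-1\right) \left(-1\right) + 5} = \sqrt{1 + 5} = \sqrt{6} \approx 2.4495$)
$t E = - 2619 \sqrt{6}$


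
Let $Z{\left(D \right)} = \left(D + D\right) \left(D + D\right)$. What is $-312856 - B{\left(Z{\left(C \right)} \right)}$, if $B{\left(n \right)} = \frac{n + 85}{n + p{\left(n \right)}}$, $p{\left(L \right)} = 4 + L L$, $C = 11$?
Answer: $- \frac{73441069433}{234744} \approx -3.1286 \cdot 10^{5}$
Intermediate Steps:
$Z{\left(D \right)} = 4 D^{2}$ ($Z{\left(D \right)} = 2 D 2 D = 4 D^{2}$)
$p{\left(L \right)} = 4 + L^{2}$
$B{\left(n \right)} = \frac{85 + n}{4 + n + n^{2}}$ ($B{\left(n \right)} = \frac{n + 85}{n + \left(4 + n^{2}\right)} = \frac{85 + n}{4 + n + n^{2}}$)
$-312856 - B{\left(Z{\left(C \right)} \right)} = -312856 - \frac{85 + 4 \cdot 11^{2}}{4 + 4 \cdot 11^{2} + \left(4 \cdot 11^{2}\right)^{2}} = -312856 - \frac{85 + 4 \cdot 121}{4 + 4 \cdot 121 + \left(4 \cdot 121\right)^{2}} = -312856 - \frac{85 + 484}{4 + 484 + 484^{2}} = -312856 - \frac{1}{4 + 484 + 234256} \cdot 569 = -312856 - \frac{1}{234744} \cdot 569 = -312856 - \frac{569}{234744} = - \frac{73441069433}{234744}$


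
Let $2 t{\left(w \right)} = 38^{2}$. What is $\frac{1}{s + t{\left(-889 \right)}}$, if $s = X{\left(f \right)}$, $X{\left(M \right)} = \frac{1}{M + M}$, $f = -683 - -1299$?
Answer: $\frac{1232}{889505} \approx 0.001385$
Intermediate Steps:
$f = 616$ ($f = -683 + 1299 = 616$)
$X{\left(M \right)} = \frac{1}{2 M}$
$t{\left(w \right)} = 722$ ($t{\left(w \right)} = \frac{38^{2}}{2} = \frac{1}{2} \cdot 1444 = 722$)
$s = \frac{1}{1232}$ ($s = \frac{1}{2 \cdot 616} = \frac{1}{2} \cdot \frac{1}{616} = \frac{1}{1232} \approx 0.00081169$)
$\frac{1}{s + t{\left(-889 \right)}} = \frac{1}{\frac{1}{1232} + 722} = \frac{1}{\frac{889505}{1232}} = \frac{1232}{889505}$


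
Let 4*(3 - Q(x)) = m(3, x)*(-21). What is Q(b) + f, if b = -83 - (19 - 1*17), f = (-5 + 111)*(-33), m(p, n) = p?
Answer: -13917/4 ≈ -3479.3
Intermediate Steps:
f = -3498 (f = 106*(-33) = -3498)
b = -85 (b = -83 - (19 - 17) = -83 - 1*2 = -83 - 2 = -85)
Q(x) = 75/4 (Q(x) = 3 - 3*(-21)/4 = 3 - ¼*(-63) = 3 + 63/4 = 75/4)
Q(b) + f = 75/4 - 3498 = -13917/4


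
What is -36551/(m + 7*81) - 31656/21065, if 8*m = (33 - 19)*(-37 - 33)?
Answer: -1568035814/18726785 ≈ -83.732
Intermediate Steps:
m = -245/2 (m = ((33 - 19)*(-37 - 33))/8 = (14*(-70))/8 = (⅛)*(-980) = -245/2 ≈ -122.50)
-36551/(m + 7*81) - 31656/21065 = -36551/(-245/2 + 7*81) - 31656/21065 = -36551/(-245/2 + 567) - 31656*1/21065 = -36551/889/2 - 31656/21065 = -36551*2/889 - 31656/21065 = -73102/889 - 31656/21065 = -1568035814/18726785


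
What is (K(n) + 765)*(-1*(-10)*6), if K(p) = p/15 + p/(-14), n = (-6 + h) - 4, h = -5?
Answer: 321330/7 ≈ 45904.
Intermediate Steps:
n = -15 (n = (-6 - 5) - 4 = -11 - 4 = -15)
K(p) = -p/210 (K(p) = p*(1/15) + p*(-1/14) = p/15 - p/14 = -p/210)
(K(n) + 765)*(-1*(-10)*6) = (-1/210*(-15) + 765)*(-1*(-10)*6) = (1/14 + 765)*(10*6) = (10711/14)*60 = 321330/7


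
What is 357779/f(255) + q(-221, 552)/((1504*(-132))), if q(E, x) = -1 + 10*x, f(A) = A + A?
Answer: 3945907479/5624960 ≈ 701.50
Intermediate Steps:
f(A) = 2*A
357779/f(255) + q(-221, 552)/((1504*(-132))) = 357779/((2*255)) + (-1 + 10*552)/((1504*(-132))) = 357779/510 + (-1 + 5520)/(-198528) = 357779*(1/510) + 5519*(-1/198528) = 357779/510 - 5519/198528 = 3945907479/5624960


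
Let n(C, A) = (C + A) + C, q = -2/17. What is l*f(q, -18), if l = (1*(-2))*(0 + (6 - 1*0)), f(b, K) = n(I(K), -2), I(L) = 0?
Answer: 24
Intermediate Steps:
q = -2/17 (q = -2*1/17 = -2/17 ≈ -0.11765)
n(C, A) = A + 2*C (n(C, A) = (A + C) + C = A + 2*C)
f(b, K) = -2 (f(b, K) = -2 + 2*0 = -2 + 0 = -2)
l = -12 (l = -2*(0 + (6 + 0)) = -2*(0 + 6) = -2*6 = -12)
l*f(q, -18) = -12*(-2) = 24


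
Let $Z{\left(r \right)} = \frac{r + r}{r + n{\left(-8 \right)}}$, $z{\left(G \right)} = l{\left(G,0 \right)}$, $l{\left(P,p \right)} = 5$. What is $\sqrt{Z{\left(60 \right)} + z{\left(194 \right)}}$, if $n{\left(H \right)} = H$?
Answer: $\frac{\sqrt{1235}}{13} \approx 2.7033$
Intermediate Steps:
$z{\left(G \right)} = 5$
$Z{\left(r \right)} = \frac{2 r}{-8 + r}$ ($Z{\left(r \right)} = \frac{r + r}{r - 8} = \frac{2 r}{-8 + r}$)
$\sqrt{Z{\left(60 \right)} + z{\left(194 \right)}} = \sqrt{2 \cdot 60 \frac{1}{-8 + 60} + 5} = \sqrt{2 \cdot 60 \cdot \frac{1}{52} + 5} = \sqrt{\frac{30}{13} + 5} = \sqrt{\frac{95}{13}} = \frac{\sqrt{1235}}{13}$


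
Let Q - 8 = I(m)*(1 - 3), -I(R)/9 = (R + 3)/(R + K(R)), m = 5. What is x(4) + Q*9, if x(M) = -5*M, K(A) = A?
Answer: 908/5 ≈ 181.60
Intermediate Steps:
I(R) = -9*(3 + R)/(2*R) (I(R) = -9*(R + 3)/(R + R) = -9*(3 + R)/(2*R))
Q = 112/5 (Q = 8 + ((9/2)*(-3 - 1*5)/5)*(1 - 3) = 8 + ((9/2)*(1/5)*(-3 - 5))*(-2) = 8 + ((9/2)*(1/5)*(-8))*(-2) = 8 - 36/5*(-2) = 8 + 72/5 = 112/5 ≈ 22.400)
x(4) + Q*9 = -5*4 + (112/5)*9 = -20 + 1008/5 = 908/5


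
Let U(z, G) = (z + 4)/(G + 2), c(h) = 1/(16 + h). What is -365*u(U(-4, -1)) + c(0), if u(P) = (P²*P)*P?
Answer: 1/16 ≈ 0.062500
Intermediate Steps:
U(z, G) = (4 + z)/(2 + G)
u(P) = P⁴ (u(P) = P³*P = P⁴)
-365*u(U(-4, -1)) + c(0) = -365*(4 - 4)⁴/(2 - 1)⁴ + 1/(16 + 0) = -365*(0/1)⁴ + 1/16 = -365*(1*0)⁴ + 1/16 = -365*0⁴ + 1/16 = -365*0 + 1/16 = 0 + 1/16 = 1/16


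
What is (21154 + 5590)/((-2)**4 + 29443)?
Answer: 26744/29459 ≈ 0.90784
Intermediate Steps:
(21154 + 5590)/((-2)**4 + 29443) = 26744/(16 + 29443) = 26744/29459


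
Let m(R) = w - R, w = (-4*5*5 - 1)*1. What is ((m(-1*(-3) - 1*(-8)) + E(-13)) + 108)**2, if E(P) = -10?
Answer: 196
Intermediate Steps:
w = -101 (w = (-20*5 - 1)*1 = (-100 - 1)*1 = -101*1 = -101)
m(R) = -101 - R
((m(-1*(-3) - 1*(-8)) + E(-13)) + 108)**2 = (((-101 - (-1*(-3) - 1*(-8))) - 10) + 108)**2 = (((-101 - (3 + 8)) - 10) + 108)**2 = (((-101 - 1*11) - 10) + 108)**2 = (((-101 - 11) - 10) + 108)**2 = ((-112 - 10) + 108)**2 = (-122 + 108)**2 = (-14)**2 = 196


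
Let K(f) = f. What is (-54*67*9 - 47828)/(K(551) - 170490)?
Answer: 80390/169939 ≈ 0.47305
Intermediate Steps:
(-54*67*9 - 47828)/(K(551) - 170490) = (-54*67*9 - 47828)/(551 - 170490) = (-3618*9 - 47828)/(-169939) = (-32562 - 47828)*(-1/169939) = -80390*(-1/169939) = 80390/169939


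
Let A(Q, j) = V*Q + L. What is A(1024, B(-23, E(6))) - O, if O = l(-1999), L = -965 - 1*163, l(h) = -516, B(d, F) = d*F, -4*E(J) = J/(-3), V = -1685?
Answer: -1726052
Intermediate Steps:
E(J) = J/12 (E(J) = -J/(4*(-3)) = -J*(-1)/(4*3) = -(-1)*J/12 = J/12)
B(d, F) = F*d
L = -1128 (L = -965 - 163 = -1128)
O = -516
A(Q, j) = -1128 - 1685*Q (A(Q, j) = -1685*Q - 1128 = -1128 - 1685*Q)
A(1024, B(-23, E(6))) - O = (-1128 - 1685*1024) - 1*(-516) = (-1128 - 1725440) + 516 = -1726568 + 516 = -1726052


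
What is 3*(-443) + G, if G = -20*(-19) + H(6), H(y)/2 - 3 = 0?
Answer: -943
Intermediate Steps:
H(y) = 6 (H(y) = 6 + 2*0 = 6 + 0 = 6)
G = 386 (G = -20*(-19) + 6 = 380 + 6 = 386)
3*(-443) + G = 3*(-443) + 386 = -1329 + 386 = -943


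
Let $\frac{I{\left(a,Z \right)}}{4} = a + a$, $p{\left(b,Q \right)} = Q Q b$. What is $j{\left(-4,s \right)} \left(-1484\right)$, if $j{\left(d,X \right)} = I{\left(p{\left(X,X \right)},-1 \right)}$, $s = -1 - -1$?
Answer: $0$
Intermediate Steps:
$p{\left(b,Q \right)} = b Q^{2}$ ($p{\left(b,Q \right)} = Q^{2} b = b Q^{2}$)
$s = 0$ ($s = -1 + 1 = 0$)
$I{\left(a,Z \right)} = 8 a$ ($I{\left(a,Z \right)} = 4 \left(a + a\right) = 4 \cdot 2 a = 8 a$)
$j{\left(d,X \right)} = 8 X^{3}$ ($j{\left(d,X \right)} = 8 X X^{2} = 8 X^{3}$)
$j{\left(-4,s \right)} \left(-1484\right) = 8 \cdot 0^{3} \left(-1484\right) = 8 \cdot 0 \left(-1484\right) = 0 \left(-1484\right) = 0$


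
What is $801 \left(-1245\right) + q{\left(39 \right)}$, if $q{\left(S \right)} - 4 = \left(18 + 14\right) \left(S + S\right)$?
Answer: $-994745$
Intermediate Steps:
$q{\left(S \right)} = 4 + 64 S$ ($q{\left(S \right)} = 4 + \left(18 + 14\right) \left(S + S\right) = 4 + 32 \cdot 2 S = 4 + 64 S$)
$801 \left(-1245\right) + q{\left(39 \right)} = 801 \left(-1245\right) + \left(4 + 64 \cdot 39\right) = -997245 + \left(4 + 2496\right) = -997245 + 2500 = -994745$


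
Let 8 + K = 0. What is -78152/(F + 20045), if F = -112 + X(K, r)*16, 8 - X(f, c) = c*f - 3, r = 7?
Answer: -78152/21005 ≈ -3.7206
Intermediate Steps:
K = -8 (K = -8 + 0 = -8)
X(f, c) = 11 - c*f (X(f, c) = 8 - (c*f - 3) = 8 - (-3 + c*f) = 8 + (3 - c*f) = 11 - c*f)
F = 960 (F = -112 + (11 - 1*7*(-8))*16 = -112 + (11 + 56)*16 = -112 + 67*16 = -112 + 1072 = 960)
-78152/(F + 20045) = -78152/(960 + 20045) = -78152/21005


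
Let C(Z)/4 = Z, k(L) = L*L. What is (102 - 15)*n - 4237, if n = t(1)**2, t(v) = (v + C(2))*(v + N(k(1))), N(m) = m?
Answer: 23951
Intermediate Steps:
k(L) = L**2
C(Z) = 4*Z
t(v) = (1 + v)*(8 + v) (t(v) = (v + 4*2)*(v + 1**2) = (v + 8)*(v + 1) = (8 + v)*(1 + v) = (1 + v)*(8 + v))
n = 324 (n = (8 + 1**2 + 9*1)**2 = (8 + 1 + 9)**2 = 18**2 = 324)
(102 - 15)*n - 4237 = (102 - 15)*324 - 4237 = 87*324 - 4237 = 28188 - 4237 = 23951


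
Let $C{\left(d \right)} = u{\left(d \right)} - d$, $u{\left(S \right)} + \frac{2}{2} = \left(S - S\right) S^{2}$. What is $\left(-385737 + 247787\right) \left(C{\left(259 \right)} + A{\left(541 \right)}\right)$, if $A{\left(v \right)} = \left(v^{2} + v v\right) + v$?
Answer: $-80789451850$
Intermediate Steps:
$u{\left(S \right)} = -1$ ($u{\left(S \right)} = -1 + \left(S - S\right) S^{2} = -1 + 0 S^{2} = -1 + 0 = -1$)
$C{\left(d \right)} = -1 - d$
$A{\left(v \right)} = v + 2 v^{2}$ ($A{\left(v \right)} = \left(v^{2} + v^{2}\right) + v = 2 v^{2} + v = v + 2 v^{2}$)
$\left(-385737 + 247787\right) \left(C{\left(259 \right)} + A{\left(541 \right)}\right) = \left(-385737 + 247787\right) \left(\left(-1 - 259\right) + 541 \left(1 + 2 \cdot 541\right)\right) = - 137950 \left(\left(-1 - 259\right) + 541 \left(1 + 1082\right)\right) = - 137950 \left(-260 + 541 \cdot 1083\right) = - 137950 \left(-260 + 585903\right) = \left(-137950\right) 585643 = -80789451850$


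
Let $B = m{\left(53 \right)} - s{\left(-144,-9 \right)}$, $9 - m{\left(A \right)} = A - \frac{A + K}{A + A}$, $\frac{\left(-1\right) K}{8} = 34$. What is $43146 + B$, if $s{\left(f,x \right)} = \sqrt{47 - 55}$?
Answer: $\frac{4568593}{106} - 2 i \sqrt{2} \approx 43100.0 - 2.8284 i$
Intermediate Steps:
$s{\left(f,x \right)} = 2 i \sqrt{2}$ ($s{\left(f,x \right)} = \sqrt{-8} = 2 i \sqrt{2}$)
$K = -272$ ($K = \left(-8\right) 34 = -272$)
$m{\left(A \right)} = 9 - A + \frac{-272 + A}{2 A}$ ($m{\left(A \right)} = 9 - \left(A - \frac{A - 272}{A + A}\right) = 9 - \left(A - \frac{-272 + A}{2 A}\right) = 9 - A + \frac{-272 + A}{2 A}$)
$B = - \frac{4883}{106} - 2 i \sqrt{2}$ ($B = \left(\frac{19}{2} - 53 - \frac{136}{53}\right) - 2 i \sqrt{2} = - \frac{4883}{106} - 2 i \sqrt{2} \approx -46.066 - 2.8284 i$)
$43146 + B = 43146 - \left(\frac{4883}{106} + 2 i \sqrt{2}\right) = \frac{4568593}{106} - 2 i \sqrt{2}$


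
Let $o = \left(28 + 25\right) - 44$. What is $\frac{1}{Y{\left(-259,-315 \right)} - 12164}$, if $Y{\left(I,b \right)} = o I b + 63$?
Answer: $\frac{1}{722164} \approx 1.3847 \cdot 10^{-6}$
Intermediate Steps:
$o = 9$ ($o = 53 - 44 = 9$)
$Y{\left(I,b \right)} = 63 + 9 I b$ ($Y{\left(I,b \right)} = 9 I b + 63 = 63 + 9 I b$)
$\frac{1}{Y{\left(-259,-315 \right)} - 12164} = \frac{1}{\left(63 + 9 \left(-259\right) \left(-315\right)\right) - 12164} = \frac{1}{\left(63 + 734265\right) - 12164} = \frac{1}{734328 - 12164} = \frac{1}{722164}$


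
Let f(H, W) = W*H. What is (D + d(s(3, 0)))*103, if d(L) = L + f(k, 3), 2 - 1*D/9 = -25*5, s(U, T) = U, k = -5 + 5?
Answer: 118038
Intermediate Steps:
k = 0
D = 1143 (D = 18 - (-225)*5 = 18 - 9*(-125) = 18 + 1125 = 1143)
f(H, W) = H*W
d(L) = L (d(L) = L + 0*3 = L + 0 = L)
(D + d(s(3, 0)))*103 = (1143 + 3)*103 = 1146*103 = 118038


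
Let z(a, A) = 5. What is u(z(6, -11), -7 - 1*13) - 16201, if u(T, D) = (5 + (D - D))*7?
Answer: -16166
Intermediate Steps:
u(T, D) = 35 (u(T, D) = (5 + 0)*7 = 5*7 = 35)
u(z(6, -11), -7 - 1*13) - 16201 = 35 - 16201 = -16166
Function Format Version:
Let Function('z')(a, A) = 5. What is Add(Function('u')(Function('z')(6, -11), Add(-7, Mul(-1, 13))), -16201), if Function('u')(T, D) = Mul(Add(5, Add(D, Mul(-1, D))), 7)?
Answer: -16166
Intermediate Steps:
Function('u')(T, D) = 35 (Function('u')(T, D) = Mul(Add(5, 0), 7) = Mul(5, 7) = 35)
Add(Function('u')(Function('z')(6, -11), Add(-7, Mul(-1, 13))), -16201) = Add(35, -16201) = -16166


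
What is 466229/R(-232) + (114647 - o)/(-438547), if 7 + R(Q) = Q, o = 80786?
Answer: -204471422042/104812733 ≈ -1950.8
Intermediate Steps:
R(Q) = -7 + Q
466229/R(-232) + (114647 - o)/(-438547) = 466229/(-7 - 232) + (114647 - 1*80786)/(-438547) = 466229/(-239) + (114647 - 80786)*(-1/438547) = 466229*(-1/239) + 33861*(-1/438547) = -466229/239 - 33861/438547 = -204471422042/104812733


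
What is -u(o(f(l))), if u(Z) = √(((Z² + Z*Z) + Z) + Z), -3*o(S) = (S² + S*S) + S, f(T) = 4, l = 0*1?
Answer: -2*√66 ≈ -16.248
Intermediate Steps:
l = 0
o(S) = -2*S²/3 - S/3 (o(S) = -((S² + S*S) + S)/3 = -((S² + S²) + S)/3 = -(2*S² + S)/3 = -(S + 2*S²)/3 = -2*S²/3 - S/3)
u(Z) = √(2*Z + 2*Z²) (u(Z) = √(((Z² + Z²) + Z) + Z) = √((2*Z² + Z) + Z) = √((Z + 2*Z²) + Z) = √(2*Z + 2*Z²))
-u(o(f(l))) = -√2*√((-⅓*4*(1 + 2*4))*(1 - ⅓*4*(1 + 2*4))) = -√2*√((-⅓*4*(1 + 8))*(1 - ⅓*4*(1 + 8))) = -√2*√((-⅓*4*9)*(1 - ⅓*4*9)) = -√2*√(-12*(1 - 12)) = -√2*√(-12*(-11)) = -√2*√132 = -√2*2*√33 = -2*√66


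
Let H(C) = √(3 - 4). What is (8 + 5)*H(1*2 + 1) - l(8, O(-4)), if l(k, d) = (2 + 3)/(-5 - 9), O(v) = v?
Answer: 5/14 + 13*I ≈ 0.35714 + 13.0*I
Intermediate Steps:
H(C) = I (H(C) = √(-1) = I)
l(k, d) = -5/14 (l(k, d) = 5/(-14) = 5*(-1/14) = -5/14)
(8 + 5)*H(1*2 + 1) - l(8, O(-4)) = (8 + 5)*I - 1*(-5/14) = 13*I + 5/14 = 5/14 + 13*I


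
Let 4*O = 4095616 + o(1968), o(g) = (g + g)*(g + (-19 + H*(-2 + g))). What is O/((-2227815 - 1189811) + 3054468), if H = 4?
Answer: -5339948/181579 ≈ -29.408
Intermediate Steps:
o(g) = 2*g*(-27 + 5*g) (o(g) = (g + g)*(g + (-19 + 4*(-2 + g))) = (2*g)*(g + (-19 + (-8 + 4*g))) = (2*g)*(g + (-27 + 4*g)) = (2*g)*(-27 + 5*g) = 2*g*(-27 + 5*g))
O = 10679896 (O = (4095616 + 2*1968*(-27 + 5*1968))/4 = (4095616 + 2*1968*(-27 + 9840))/4 = (4095616 + 2*1968*9813)/4 = (4095616 + 38623968)/4 = (¼)*42719584 = 10679896)
O/((-2227815 - 1189811) + 3054468) = 10679896/((-2227815 - 1189811) + 3054468) = 10679896/(-3417626 + 3054468) = 10679896/(-363158) = 10679896*(-1/363158) = -5339948/181579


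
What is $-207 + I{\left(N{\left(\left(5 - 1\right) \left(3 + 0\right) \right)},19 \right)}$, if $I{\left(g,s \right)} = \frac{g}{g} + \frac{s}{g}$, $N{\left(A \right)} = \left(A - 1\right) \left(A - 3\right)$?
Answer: $- \frac{20375}{99} \approx -205.81$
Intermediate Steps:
$N{\left(A \right)} = \left(-1 + A\right) \left(-3 + A\right)$
$I{\left(g,s \right)} = 1 + \frac{s}{g}$
$-207 + I{\left(N{\left(\left(5 - 1\right) \left(3 + 0\right) \right)},19 \right)} = -207 + \frac{\left(3 + \left(\left(5 - 1\right) \left(3 + 0\right)\right)^{2} - 4 \left(5 - 1\right) \left(3 + 0\right)\right) + 19}{3 + \left(\left(5 - 1\right) \left(3 + 0\right)\right)^{2} - 4 \left(5 - 1\right) \left(3 + 0\right)} = -207 + \frac{\left(3 + \left(4 \cdot 3\right)^{2} - 4 \cdot 4 \cdot 3\right) + 19}{3 + \left(4 \cdot 3\right)^{2} - 4 \cdot 4 \cdot 3} = -207 + \frac{\left(3 + 12^{2} - 48\right) + 19}{3 + 12^{2} - 48} = -207 + \frac{\left(3 + 144 - 48\right) + 19}{3 + 144 - 48} = -207 + \frac{99 + 19}{99} = -207 + \frac{1}{99} \cdot 118 = -207 + \frac{118}{99} = - \frac{20375}{99}$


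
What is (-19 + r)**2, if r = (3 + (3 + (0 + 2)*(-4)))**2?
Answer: 225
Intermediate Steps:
r = 4 (r = (3 + (3 + 2*(-4)))**2 = (3 + (3 - 8))**2 = (3 - 5)**2 = (-2)**2 = 4)
(-19 + r)**2 = (-19 + 4)**2 = (-15)**2 = 225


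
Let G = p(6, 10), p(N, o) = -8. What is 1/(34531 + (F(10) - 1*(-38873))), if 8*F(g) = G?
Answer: 1/73403 ≈ 1.3623e-5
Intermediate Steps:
G = -8
F(g) = -1 (F(g) = (⅛)*(-8) = -1)
1/(34531 + (F(10) - 1*(-38873))) = 1/(34531 + (-1 - 1*(-38873))) = 1/(34531 + (-1 + 38873)) = 1/(34531 + 38872) = 1/73403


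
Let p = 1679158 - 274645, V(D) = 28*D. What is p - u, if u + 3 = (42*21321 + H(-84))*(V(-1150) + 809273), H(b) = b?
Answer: -695788205538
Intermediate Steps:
p = 1404513
u = 695789610051 (u = -3 + (42*21321 - 84)*(28*(-1150) + 809273) = -3 + (895482 - 84)*(-32200 + 809273) = -3 + 895398*777073 = -3 + 695789610054 = 695789610051)
p - u = 1404513 - 1*695789610051 = 1404513 - 695789610051 = -695788205538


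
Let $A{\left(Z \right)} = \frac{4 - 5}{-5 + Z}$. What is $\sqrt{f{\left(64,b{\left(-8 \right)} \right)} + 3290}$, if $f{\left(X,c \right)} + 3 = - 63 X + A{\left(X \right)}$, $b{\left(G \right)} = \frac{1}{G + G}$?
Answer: $\frac{6 i \sqrt{72039}}{59} \approx 27.295 i$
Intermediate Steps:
$A{\left(Z \right)} = - \frac{1}{-5 + Z}$
$b{\left(G \right)} = \frac{1}{2 G}$
$f{\left(X,c \right)} = -3 - \frac{1}{-5 + X} - 63 X$ ($f{\left(X,c \right)} = -3 - \left(\frac{1}{-5 + X} + 63 X\right) = -3 - \frac{1}{-5 + X} - 63 X$)
$\sqrt{f{\left(64,b{\left(-8 \right)} \right)} + 3290} = \sqrt{\frac{14 - 63 \cdot 64^{2} + 312 \cdot 64}{-5 + 64} + 3290} = \sqrt{\frac{14 - 258048 + 19968}{59} + 3290} = \sqrt{\frac{1}{59} \left(-238066\right) + 3290} = \sqrt{- \frac{238066}{59} + 3290} = \sqrt{- \frac{43956}{59}} = \frac{6 i \sqrt{72039}}{59}$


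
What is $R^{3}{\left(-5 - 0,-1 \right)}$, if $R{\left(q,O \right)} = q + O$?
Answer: $-216$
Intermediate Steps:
$R{\left(q,O \right)} = O + q$
$R^{3}{\left(-5 - 0,-1 \right)} = \left(-1 - 5\right)^{3} = \left(-6\right)^{3} = -216$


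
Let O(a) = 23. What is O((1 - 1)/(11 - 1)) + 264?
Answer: 287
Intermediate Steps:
O((1 - 1)/(11 - 1)) + 264 = 23 + 264 = 287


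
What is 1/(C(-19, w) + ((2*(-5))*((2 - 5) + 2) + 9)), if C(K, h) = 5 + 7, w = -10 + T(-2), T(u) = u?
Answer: 1/31 ≈ 0.032258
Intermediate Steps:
w = -12 (w = -10 - 2 = -12)
C(K, h) = 12
1/(C(-19, w) + ((2*(-5))*((2 - 5) + 2) + 9)) = 1/(12 + ((2*(-5))*((2 - 5) + 2) + 9)) = 1/(12 + (-10*(-3 + 2) + 9)) = 1/(12 + (-10*(-1) + 9)) = 1/(12 + (10 + 9)) = 1/(12 + 19) = 1/31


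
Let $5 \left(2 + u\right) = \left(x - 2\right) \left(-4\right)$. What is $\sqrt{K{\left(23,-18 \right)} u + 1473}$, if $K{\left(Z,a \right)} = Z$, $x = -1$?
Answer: $\frac{\sqrt{37055}}{5} \approx 38.499$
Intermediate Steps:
$u = \frac{2}{5}$ ($u = -2 + \frac{\left(-1 - 2\right) \left(-4\right)}{5} = -2 + \frac{\left(-3\right) \left(-4\right)}{5} = -2 + \frac{1}{5} \cdot 12 = -2 + \frac{12}{5} = \frac{2}{5} \approx 0.4$)
$\sqrt{K{\left(23,-18 \right)} u + 1473} = \sqrt{23 \cdot \frac{2}{5} + 1473} = \sqrt{\frac{46}{5} + 1473} = \sqrt{\frac{7411}{5}} = \frac{\sqrt{37055}}{5}$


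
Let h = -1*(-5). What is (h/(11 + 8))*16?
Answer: 80/19 ≈ 4.2105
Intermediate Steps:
h = 5
(h/(11 + 8))*16 = (5/(11 + 8))*16 = (5/19)*16 = 80/19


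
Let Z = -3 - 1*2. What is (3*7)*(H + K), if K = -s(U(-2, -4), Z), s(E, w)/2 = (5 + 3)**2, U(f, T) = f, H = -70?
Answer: -4158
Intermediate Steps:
Z = -5 (Z = -3 - 2 = -5)
s(E, w) = 128 (s(E, w) = 2*(5 + 3)**2 = 2*8**2 = 2*64 = 128)
K = -128 (K = -1*128 = -128)
(3*7)*(H + K) = (3*7)*(-70 - 128) = 21*(-198) = -4158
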